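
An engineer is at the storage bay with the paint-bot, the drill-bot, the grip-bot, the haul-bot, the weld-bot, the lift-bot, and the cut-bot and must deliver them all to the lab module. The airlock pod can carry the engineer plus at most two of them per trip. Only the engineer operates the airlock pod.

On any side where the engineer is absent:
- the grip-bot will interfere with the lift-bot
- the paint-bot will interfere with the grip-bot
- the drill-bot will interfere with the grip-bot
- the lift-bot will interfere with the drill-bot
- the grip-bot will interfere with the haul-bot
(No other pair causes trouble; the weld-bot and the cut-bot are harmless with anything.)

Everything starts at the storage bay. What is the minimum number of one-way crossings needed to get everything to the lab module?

11

Counting alone: the engineer can take at most 2 across per trip to the lab module, so moving all 7 needs at least 4 loaded trips out, with a return between consecutive ones — at least 7 crossings.
The safety rule pushes this higher. Following every safe sequence of crossings, the most of the 7 that can be at the lab module as the airlock pod arrives there on crossings 7, 9 is 5, 6 respectively — never all 7.
So no plan with fewer than 11 crossings exists, and this one achieves 11:
1. Engineer goes to the lab module with the drill-bot and the grip-bot.  [the storage bay: the cut-bot, the haul-bot, the lift-bot, the paint-bot, the weld-bot | the lab module: the drill-bot, the grip-bot]
2. Engineer goes back to the storage bay with the drill-bot.  [the storage bay: the cut-bot, the drill-bot, the haul-bot, the lift-bot, the paint-bot, the weld-bot | the lab module: the grip-bot]
3. Engineer goes to the lab module with the drill-bot and the paint-bot.  [the storage bay: the cut-bot, the haul-bot, the lift-bot, the weld-bot | the lab module: the drill-bot, the grip-bot, the paint-bot]
4. Engineer goes back to the storage bay with the grip-bot.  [the storage bay: the cut-bot, the grip-bot, the haul-bot, the lift-bot, the weld-bot | the lab module: the drill-bot, the paint-bot]
5. Engineer goes to the lab module with the grip-bot and the haul-bot.  [the storage bay: the cut-bot, the lift-bot, the weld-bot | the lab module: the drill-bot, the grip-bot, the haul-bot, the paint-bot]
6. Engineer goes back to the storage bay with the grip-bot.  [the storage bay: the cut-bot, the grip-bot, the lift-bot, the weld-bot | the lab module: the drill-bot, the haul-bot, the paint-bot]
7. Engineer goes to the lab module with the grip-bot and the weld-bot.  [the storage bay: the cut-bot, the lift-bot | the lab module: the drill-bot, the grip-bot, the haul-bot, the paint-bot, the weld-bot]
8. Engineer goes back to the storage bay with the grip-bot.  [the storage bay: the cut-bot, the grip-bot, the lift-bot | the lab module: the drill-bot, the haul-bot, the paint-bot, the weld-bot]
9. Engineer goes to the lab module with the cut-bot and the grip-bot.  [the storage bay: the lift-bot | the lab module: the cut-bot, the drill-bot, the grip-bot, the haul-bot, the paint-bot, the weld-bot]
10. Engineer goes back to the storage bay with the grip-bot.  [the storage bay: the grip-bot, the lift-bot | the lab module: the cut-bot, the drill-bot, the haul-bot, the paint-bot, the weld-bot]
11. Engineer goes to the lab module with the grip-bot and the lift-bot.  [the storage bay: — | the lab module: the cut-bot, the drill-bot, the grip-bot, the haul-bot, the lift-bot, the paint-bot, the weld-bot]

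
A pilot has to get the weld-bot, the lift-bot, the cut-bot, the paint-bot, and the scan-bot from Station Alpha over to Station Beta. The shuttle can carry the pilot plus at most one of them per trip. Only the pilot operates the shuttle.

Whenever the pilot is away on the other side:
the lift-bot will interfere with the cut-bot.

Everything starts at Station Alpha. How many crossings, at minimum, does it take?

9

Counting alone: the pilot can take at most 1 across per trip to Station Beta, so moving all 5 needs at least 5 loaded trips out, with a return between consecutive ones — at least 9 crossings.
The plan below uses exactly 9 crossings, so it is optimal:
1. Pilot goes to Station Beta with the lift-bot.  [Station Alpha: the cut-bot, the paint-bot, the scan-bot, the weld-bot | Station Beta: the lift-bot]
2. Pilot goes back to Station Alpha alone.  [Station Alpha: the cut-bot, the paint-bot, the scan-bot, the weld-bot | Station Beta: the lift-bot]
3. Pilot goes to Station Beta with the weld-bot.  [Station Alpha: the cut-bot, the paint-bot, the scan-bot | Station Beta: the lift-bot, the weld-bot]
4. Pilot goes back to Station Alpha alone.  [Station Alpha: the cut-bot, the paint-bot, the scan-bot | Station Beta: the lift-bot, the weld-bot]
5. Pilot goes to Station Beta with the paint-bot.  [Station Alpha: the cut-bot, the scan-bot | Station Beta: the lift-bot, the paint-bot, the weld-bot]
6. Pilot goes back to Station Alpha alone.  [Station Alpha: the cut-bot, the scan-bot | Station Beta: the lift-bot, the paint-bot, the weld-bot]
7. Pilot goes to Station Beta with the scan-bot.  [Station Alpha: the cut-bot | Station Beta: the lift-bot, the paint-bot, the scan-bot, the weld-bot]
8. Pilot goes back to Station Alpha alone.  [Station Alpha: the cut-bot | Station Beta: the lift-bot, the paint-bot, the scan-bot, the weld-bot]
9. Pilot goes to Station Beta with the cut-bot.  [Station Alpha: — | Station Beta: the cut-bot, the lift-bot, the paint-bot, the scan-bot, the weld-bot]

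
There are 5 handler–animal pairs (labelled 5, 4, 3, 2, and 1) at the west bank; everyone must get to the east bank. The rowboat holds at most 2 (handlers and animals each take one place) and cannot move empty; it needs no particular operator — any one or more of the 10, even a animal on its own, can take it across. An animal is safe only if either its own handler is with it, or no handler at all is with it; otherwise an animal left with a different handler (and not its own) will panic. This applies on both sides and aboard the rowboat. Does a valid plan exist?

Following every safe sequence of crossings from the start, the most of the 10 that can be at the east bank as the rowboat arrives there on crossings 1, 3, 5, 7 is 2, 3, 4, 5 respectively; the best ever achieved is 5 of 10.
From crossing 9 on, no configuration arises that was not already reachable earlier: only 82 distinct safe configurations (who is on which side, and where the rowboat is) can ever be reached, none of them has everyone across, and every continuation just revisits them. So no valid plan exists.

No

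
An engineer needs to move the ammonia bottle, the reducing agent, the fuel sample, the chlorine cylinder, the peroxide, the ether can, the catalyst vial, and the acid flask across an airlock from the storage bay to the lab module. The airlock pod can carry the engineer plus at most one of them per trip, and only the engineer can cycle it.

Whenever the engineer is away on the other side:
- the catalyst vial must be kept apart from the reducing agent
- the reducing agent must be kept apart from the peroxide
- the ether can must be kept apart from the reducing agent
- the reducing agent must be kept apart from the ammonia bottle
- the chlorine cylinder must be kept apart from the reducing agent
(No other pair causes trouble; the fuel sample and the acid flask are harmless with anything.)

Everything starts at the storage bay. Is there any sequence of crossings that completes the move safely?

Following every safe sequence of crossings from the start, the most of the 8 that can be at the lab module as the airlock pod arrives there on crossings 1, 3, 5, 7 is 1, 2, 3, 4 respectively; the best ever achieved is 4 of 8.
From crossing 9 on, no configuration arises that was not already reachable earlier: only 52 distinct safe configurations (who is on which side, and where the airlock pod is) can ever be reached, none of them has everyone across, and every continuation just revisits them. So no valid plan exists.

No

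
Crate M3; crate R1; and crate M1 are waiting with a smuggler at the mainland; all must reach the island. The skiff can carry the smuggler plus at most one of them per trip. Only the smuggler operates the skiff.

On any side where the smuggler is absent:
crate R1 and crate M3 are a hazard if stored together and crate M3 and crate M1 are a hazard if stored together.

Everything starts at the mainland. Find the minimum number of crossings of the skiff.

Counting alone: the smuggler can take at most 1 across per trip to the island, so moving all 3 needs at least 3 loaded trips out, with a return between consecutive ones — at least 5 crossings.
The safety rule pushes this higher. Following every safe sequence of crossings, the most of the 3 that can be at the island as the skiff arrives there on crossing 5 is 2 — never all 3.
So no plan with fewer than 7 crossings exists, and this one achieves 7:
1. Smuggler goes to the island with crate M3.  [the mainland: crate M1, crate R1 | the island: crate M3]
2. Smuggler goes back to the mainland alone.  [the mainland: crate M1, crate R1 | the island: crate M3]
3. Smuggler goes to the island with crate R1.  [the mainland: crate M1 | the island: crate M3, crate R1]
4. Smuggler goes back to the mainland with crate M3.  [the mainland: crate M1, crate M3 | the island: crate R1]
5. Smuggler goes to the island with crate M1.  [the mainland: crate M3 | the island: crate M1, crate R1]
6. Smuggler goes back to the mainland alone.  [the mainland: crate M3 | the island: crate M1, crate R1]
7. Smuggler goes to the island with crate M3.  [the mainland: — | the island: crate M1, crate M3, crate R1]

7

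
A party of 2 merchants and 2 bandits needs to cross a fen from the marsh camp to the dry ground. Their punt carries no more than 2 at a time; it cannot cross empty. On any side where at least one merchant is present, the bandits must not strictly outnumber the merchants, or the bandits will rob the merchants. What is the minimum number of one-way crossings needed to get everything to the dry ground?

Counting alone: each trip to the dry ground takes at most 2 across and each return brings at least 1 back, so after t trips out (and t−1 returns) at most 2t − (t−1) of the 4 are across; that first reaches 4 at t = 3, so at least 5 crossings are needed.
The plan below uses exactly 5 crossings, so it is optimal:
1. 2 bandits → the dry ground.  (the marsh camp: 2M 0B; the dry ground: 0M 2B)
2. 1 bandit ← the marsh camp.  (the marsh camp: 2M 1B; the dry ground: 0M 1B)
3. 2 merchants → the dry ground.  (the marsh camp: 0M 1B; the dry ground: 2M 1B)
4. 1 bandit ← the marsh camp.  (the marsh camp: 0M 2B; the dry ground: 2M 0B)
5. 2 bandits → the dry ground.  (the marsh camp: 0M 0B; the dry ground: 2M 2B)

5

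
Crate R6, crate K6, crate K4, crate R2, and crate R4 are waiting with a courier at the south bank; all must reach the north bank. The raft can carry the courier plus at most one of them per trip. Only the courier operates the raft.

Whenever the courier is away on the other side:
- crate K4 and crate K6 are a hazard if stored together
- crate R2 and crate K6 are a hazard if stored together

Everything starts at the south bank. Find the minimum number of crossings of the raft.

Counting alone: the courier can take at most 1 across per trip to the north bank, so moving all 5 needs at least 5 loaded trips out, with a return between consecutive ones — at least 9 crossings.
The safety rule pushes this higher. Following every safe sequence of crossings, the most of the 5 that can be at the north bank as the raft arrives there on crossing 9 is 4 — never all 5.
So no plan with fewer than 11 crossings exists, and this one achieves 11:
1. Courier goes to the north bank with crate K6.  [the south bank: crate K4, crate R2, crate R4, crate R6 | the north bank: crate K6]
2. Courier goes back to the south bank alone.  [the south bank: crate K4, crate R2, crate R4, crate R6 | the north bank: crate K6]
3. Courier goes to the north bank with crate R6.  [the south bank: crate K4, crate R2, crate R4 | the north bank: crate K6, crate R6]
4. Courier goes back to the south bank alone.  [the south bank: crate K4, crate R2, crate R4 | the north bank: crate K6, crate R6]
5. Courier goes to the north bank with crate K4.  [the south bank: crate R2, crate R4 | the north bank: crate K4, crate K6, crate R6]
6. Courier goes back to the south bank with crate K6.  [the south bank: crate K6, crate R2, crate R4 | the north bank: crate K4, crate R6]
7. Courier goes to the north bank with crate R2.  [the south bank: crate K6, crate R4 | the north bank: crate K4, crate R2, crate R6]
8. Courier goes back to the south bank alone.  [the south bank: crate K6, crate R4 | the north bank: crate K4, crate R2, crate R6]
9. Courier goes to the north bank with crate R4.  [the south bank: crate K6 | the north bank: crate K4, crate R2, crate R4, crate R6]
10. Courier goes back to the south bank alone.  [the south bank: crate K6 | the north bank: crate K4, crate R2, crate R4, crate R6]
11. Courier goes to the north bank with crate K6.  [the south bank: — | the north bank: crate K4, crate K6, crate R2, crate R4, crate R6]

11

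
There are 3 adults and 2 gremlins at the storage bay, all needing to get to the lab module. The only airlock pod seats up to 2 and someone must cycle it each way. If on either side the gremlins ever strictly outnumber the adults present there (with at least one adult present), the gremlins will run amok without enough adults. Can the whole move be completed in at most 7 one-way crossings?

Yes — this plan uses 7 crossings (≤ 7):
1. 2 gremlins → the lab module.  (the storage bay: 3A 0G; the lab module: 0A 2G)
2. 1 gremlin ← the storage bay.  (the storage bay: 3A 1G; the lab module: 0A 1G)
3. 2 adults → the lab module.  (the storage bay: 1A 1G; the lab module: 2A 1G)
4. 1 adult ← the storage bay.  (the storage bay: 2A 1G; the lab module: 1A 1G)
5. 1 adult and 1 gremlin → the lab module.  (the storage bay: 1A 0G; the lab module: 2A 2G)
6. 1 gremlin ← the storage bay.  (the storage bay: 1A 1G; the lab module: 2A 1G)
7. 1 adult and 1 gremlin → the lab module.  (the storage bay: 0A 0G; the lab module: 3A 2G)

Yes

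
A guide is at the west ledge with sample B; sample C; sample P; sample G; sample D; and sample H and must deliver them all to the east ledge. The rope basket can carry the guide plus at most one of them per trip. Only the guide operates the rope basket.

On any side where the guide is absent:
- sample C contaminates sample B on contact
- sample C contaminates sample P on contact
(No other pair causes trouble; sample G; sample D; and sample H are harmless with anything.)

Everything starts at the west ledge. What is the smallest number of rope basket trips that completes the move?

13

Counting alone: the guide can take at most 1 across per trip to the east ledge, so moving all 6 needs at least 6 loaded trips out, with a return between consecutive ones — at least 11 crossings.
The safety rule pushes this higher. Following every safe sequence of crossings, the most of the 6 that can be at the east ledge as the rope basket arrives there on crossing 11 is 5 — never all 6.
So no plan with fewer than 13 crossings exists, and this one achieves 13:
1. Guide goes to the east ledge with sample C.  [the west ledge: sample B, sample D, sample G, sample H, sample P | the east ledge: sample C]
2. Guide goes back to the west ledge alone.  [the west ledge: sample B, sample D, sample G, sample H, sample P | the east ledge: sample C]
3. Guide goes to the east ledge with sample B.  [the west ledge: sample D, sample G, sample H, sample P | the east ledge: sample B, sample C]
4. Guide goes back to the west ledge with sample C.  [the west ledge: sample C, sample D, sample G, sample H, sample P | the east ledge: sample B]
5. Guide goes to the east ledge with sample P.  [the west ledge: sample C, sample D, sample G, sample H | the east ledge: sample B, sample P]
6. Guide goes back to the west ledge alone.  [the west ledge: sample C, sample D, sample G, sample H | the east ledge: sample B, sample P]
7. Guide goes to the east ledge with sample G.  [the west ledge: sample C, sample D, sample H | the east ledge: sample B, sample G, sample P]
8. Guide goes back to the west ledge alone.  [the west ledge: sample C, sample D, sample H | the east ledge: sample B, sample G, sample P]
9. Guide goes to the east ledge with sample D.  [the west ledge: sample C, sample H | the east ledge: sample B, sample D, sample G, sample P]
10. Guide goes back to the west ledge alone.  [the west ledge: sample C, sample H | the east ledge: sample B, sample D, sample G, sample P]
11. Guide goes to the east ledge with sample H.  [the west ledge: sample C | the east ledge: sample B, sample D, sample G, sample H, sample P]
12. Guide goes back to the west ledge alone.  [the west ledge: sample C | the east ledge: sample B, sample D, sample G, sample H, sample P]
13. Guide goes to the east ledge with sample C.  [the west ledge: — | the east ledge: sample B, sample C, sample D, sample G, sample H, sample P]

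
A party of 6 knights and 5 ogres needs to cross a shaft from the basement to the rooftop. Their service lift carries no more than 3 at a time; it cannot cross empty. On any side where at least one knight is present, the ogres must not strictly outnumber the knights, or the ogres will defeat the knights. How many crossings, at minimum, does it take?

9

Counting alone: each trip to the rooftop takes at most 3 across and each return brings at least 1 back, so after t trips out (and t−1 returns) at most 3t − (t−1) of the 11 are across; that first reaches 11 at t = 5, so at least 9 crossings are needed.
The plan below uses exactly 9 crossings, so it is optimal:
1. 3 ogres → the rooftop.  (the basement: 6K 2O; the rooftop: 0K 3O)
2. 1 ogre ← the basement.  (the basement: 6K 3O; the rooftop: 0K 2O)
3. 3 knights → the rooftop.  (the basement: 3K 3O; the rooftop: 3K 2O)
4. 1 knight ← the basement.  (the basement: 4K 3O; the rooftop: 2K 2O)
5. 2 knights and 1 ogre → the rooftop.  (the basement: 2K 2O; the rooftop: 4K 3O)
6. 1 knight ← the basement.  (the basement: 3K 2O; the rooftop: 3K 3O)
7. 2 knights and 1 ogre → the rooftop.  (the basement: 1K 1O; the rooftop: 5K 4O)
8. 1 knight ← the basement.  (the basement: 2K 1O; the rooftop: 4K 4O)
9. 2 knights and 1 ogre → the rooftop.  (the basement: 0K 0O; the rooftop: 6K 5O)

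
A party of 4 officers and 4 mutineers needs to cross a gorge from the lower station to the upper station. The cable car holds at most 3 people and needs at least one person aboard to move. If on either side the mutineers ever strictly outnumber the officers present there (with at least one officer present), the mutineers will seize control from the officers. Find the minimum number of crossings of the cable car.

9

Counting alone: each trip to the upper station takes at most 3 across and each return brings at least 1 back, so after t trips out (and t−1 returns) at most 3t − (t−1) of the 8 are across; that first reaches 8 at t = 4, so at least 7 crossings are needed.
The safety rule pushes this higher. Following every safe sequence of crossings, the most of the 8 that can be at the upper station as the cable car arrives there on crossing 7 is 7 — never all 8.
So no plan with fewer than 9 crossings exists, and this one achieves 9:
1. 2 mutineers → the upper station.  (the lower station: 4O 2M; the upper station: 0O 2M)
2. 1 mutineer ← the lower station.  (the lower station: 4O 3M; the upper station: 0O 1M)
3. 3 mutineers → the upper station.  (the lower station: 4O 0M; the upper station: 0O 4M)
4. 1 mutineer ← the lower station.  (the lower station: 4O 1M; the upper station: 0O 3M)
5. 3 officers → the upper station.  (the lower station: 1O 1M; the upper station: 3O 3M)
6. 1 officer and 1 mutineer ← the lower station.  (the lower station: 2O 2M; the upper station: 2O 2M)
7. 2 officers → the upper station.  (the lower station: 0O 2M; the upper station: 4O 2M)
8. 1 mutineer ← the lower station.  (the lower station: 0O 3M; the upper station: 4O 1M)
9. 3 mutineers → the upper station.  (the lower station: 0O 0M; the upper station: 4O 4M)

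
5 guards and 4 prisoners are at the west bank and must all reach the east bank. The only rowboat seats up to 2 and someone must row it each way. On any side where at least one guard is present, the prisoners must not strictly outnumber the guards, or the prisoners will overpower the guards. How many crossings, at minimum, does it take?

15

Counting alone: each trip to the east bank takes at most 2 across and each return brings at least 1 back, so after t trips out (and t−1 returns) at most 2t − (t−1) of the 9 are across; that first reaches 9 at t = 8, so at least 15 crossings are needed.
The plan below uses exactly 15 crossings, so it is optimal:
1. 2 prisoners → the east bank.  (the west bank: 5G 2P; the east bank: 0G 2P)
2. 1 prisoner ← the west bank.  (the west bank: 5G 3P; the east bank: 0G 1P)
3. 2 prisoners → the east bank.  (the west bank: 5G 1P; the east bank: 0G 3P)
4. 1 prisoner ← the west bank.  (the west bank: 5G 2P; the east bank: 0G 2P)
5. 2 guards → the east bank.  (the west bank: 3G 2P; the east bank: 2G 2P)
6. 1 prisoner ← the west bank.  (the west bank: 3G 3P; the east bank: 2G 1P)
7. 1 guard and 1 prisoner → the east bank.  (the west bank: 2G 2P; the east bank: 3G 2P)
8. 1 guard ← the west bank.  (the west bank: 3G 2P; the east bank: 2G 2P)
9. 1 guard and 1 prisoner → the east bank.  (the west bank: 2G 1P; the east bank: 3G 3P)
10. 1 prisoner ← the west bank.  (the west bank: 2G 2P; the east bank: 3G 2P)
11. 1 guard and 1 prisoner → the east bank.  (the west bank: 1G 1P; the east bank: 4G 3P)
12. 1 guard ← the west bank.  (the west bank: 2G 1P; the east bank: 3G 3P)
13. 1 guard and 1 prisoner → the east bank.  (the west bank: 1G 0P; the east bank: 4G 4P)
14. 1 prisoner ← the west bank.  (the west bank: 1G 1P; the east bank: 4G 3P)
15. 1 guard and 1 prisoner → the east bank.  (the west bank: 0G 0P; the east bank: 5G 4P)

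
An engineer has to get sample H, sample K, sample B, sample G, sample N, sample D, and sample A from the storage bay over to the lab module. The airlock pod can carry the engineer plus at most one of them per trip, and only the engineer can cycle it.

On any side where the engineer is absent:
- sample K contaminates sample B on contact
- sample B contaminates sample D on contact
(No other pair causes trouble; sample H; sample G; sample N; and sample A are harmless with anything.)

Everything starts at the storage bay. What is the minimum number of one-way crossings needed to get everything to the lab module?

Counting alone: the engineer can take at most 1 across per trip to the lab module, so moving all 7 needs at least 7 loaded trips out, with a return between consecutive ones — at least 13 crossings.
The safety rule pushes this higher. Following every safe sequence of crossings, the most of the 7 that can be at the lab module as the airlock pod arrives there on crossing 13 is 6 — never all 7.
So no plan with fewer than 15 crossings exists, and this one achieves 15:
1. Engineer goes to the lab module with sample B.  [the storage bay: sample A, sample D, sample G, sample H, sample K, sample N | the lab module: sample B]
2. Engineer goes back to the storage bay alone.  [the storage bay: sample A, sample D, sample G, sample H, sample K, sample N | the lab module: sample B]
3. Engineer goes to the lab module with sample H.  [the storage bay: sample A, sample D, sample G, sample K, sample N | the lab module: sample B, sample H]
4. Engineer goes back to the storage bay alone.  [the storage bay: sample A, sample D, sample G, sample K, sample N | the lab module: sample B, sample H]
5. Engineer goes to the lab module with sample K.  [the storage bay: sample A, sample D, sample G, sample N | the lab module: sample B, sample H, sample K]
6. Engineer goes back to the storage bay with sample B.  [the storage bay: sample A, sample B, sample D, sample G, sample N | the lab module: sample H, sample K]
7. Engineer goes to the lab module with sample D.  [the storage bay: sample A, sample B, sample G, sample N | the lab module: sample D, sample H, sample K]
8. Engineer goes back to the storage bay alone.  [the storage bay: sample A, sample B, sample G, sample N | the lab module: sample D, sample H, sample K]
9. Engineer goes to the lab module with sample G.  [the storage bay: sample A, sample B, sample N | the lab module: sample D, sample G, sample H, sample K]
10. Engineer goes back to the storage bay alone.  [the storage bay: sample A, sample B, sample N | the lab module: sample D, sample G, sample H, sample K]
11. Engineer goes to the lab module with sample N.  [the storage bay: sample A, sample B | the lab module: sample D, sample G, sample H, sample K, sample N]
12. Engineer goes back to the storage bay alone.  [the storage bay: sample A, sample B | the lab module: sample D, sample G, sample H, sample K, sample N]
13. Engineer goes to the lab module with sample A.  [the storage bay: sample B | the lab module: sample A, sample D, sample G, sample H, sample K, sample N]
14. Engineer goes back to the storage bay alone.  [the storage bay: sample B | the lab module: sample A, sample D, sample G, sample H, sample K, sample N]
15. Engineer goes to the lab module with sample B.  [the storage bay: — | the lab module: sample A, sample B, sample D, sample G, sample H, sample K, sample N]

15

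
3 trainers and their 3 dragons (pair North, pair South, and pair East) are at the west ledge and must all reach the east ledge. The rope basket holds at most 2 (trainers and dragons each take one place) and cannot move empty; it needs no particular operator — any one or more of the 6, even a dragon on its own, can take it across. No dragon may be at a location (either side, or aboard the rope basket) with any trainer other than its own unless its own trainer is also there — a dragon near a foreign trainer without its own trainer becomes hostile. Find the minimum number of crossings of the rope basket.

Counting alone: each trip to the east ledge takes at most 2 across and each return brings at least 1 back, so after t trips out (and t−1 returns) at most 2t − (t−1) of the 6 are across; that first reaches 6 at t = 5, so at least 9 crossings are needed.
The safety rule pushes this higher. Following every safe sequence of crossings, the most of the 6 that can be at the east ledge as the rope basket arrives there on crossing 9 is 5 — never all 6.
So no plan with fewer than 11 crossings exists, and this one achieves 11:
1. dragon North and trainer North cross → the east ledge.
2. trainer North crosses ← the west ledge.
3. dragon East and dragon South cross → the east ledge.
4. dragon North crosses ← the west ledge.
5. trainer East and trainer South cross → the east ledge.
6. dragon South and trainer South cross ← the west ledge.
7. trainer North and trainer South cross → the east ledge.
8. dragon East crosses ← the west ledge.
9. dragon North and dragon South cross → the east ledge.
10. trainer East crosses ← the west ledge.
11. dragon East and trainer East cross → the east ledge.

11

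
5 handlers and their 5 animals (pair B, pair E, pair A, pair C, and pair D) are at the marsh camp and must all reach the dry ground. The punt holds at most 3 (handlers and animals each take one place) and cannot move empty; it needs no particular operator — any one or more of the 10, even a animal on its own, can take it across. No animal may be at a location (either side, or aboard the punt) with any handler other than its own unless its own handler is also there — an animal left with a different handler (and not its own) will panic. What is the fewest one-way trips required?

Counting alone: each trip to the dry ground takes at most 3 across and each return brings at least 1 back, so after t trips out (and t−1 returns) at most 3t − (t−1) of the 10 are across; that first reaches 10 at t = 5, so at least 9 crossings are needed.
The safety rule pushes this higher. Following every safe sequence of crossings, the most of the 10 that can be at the dry ground as the punt arrives there on crossing 9 is 9 — never all 10.
So no plan with fewer than 11 crossings exists, and this one achieves 11:
1. animal B and handler B cross → the dry ground.
2. handler B crosses ← the marsh camp.
3. animal A, animal C, and animal E cross → the dry ground.
4. animal B crosses ← the marsh camp.
5. handler A, handler C, and handler E cross → the dry ground.
6. animal E and handler E cross ← the marsh camp.
7. handler B, handler D, and handler E cross → the dry ground.
8. animal A crosses ← the marsh camp.
9. animal B and animal E cross → the dry ground.
10. animal B crosses ← the marsh camp.
11. animal A, animal B, and animal D cross → the dry ground.

11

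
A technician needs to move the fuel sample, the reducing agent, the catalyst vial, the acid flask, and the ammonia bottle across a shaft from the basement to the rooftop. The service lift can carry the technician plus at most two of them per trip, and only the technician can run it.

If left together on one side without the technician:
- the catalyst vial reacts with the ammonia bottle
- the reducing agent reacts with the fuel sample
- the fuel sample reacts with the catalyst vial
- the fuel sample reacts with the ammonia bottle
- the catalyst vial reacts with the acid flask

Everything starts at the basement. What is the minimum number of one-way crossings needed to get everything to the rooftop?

Counting alone: the technician can take at most 2 across per trip to the rooftop, so moving all 5 needs at least 3 loaded trips out, with a return between consecutive ones — at least 5 crossings.
The safety rule pushes this higher. Following every safe sequence of crossings, the most of the 5 that can be at the rooftop as the service lift arrives there on crossing 5 is 4 — never all 5.
So no plan with fewer than 7 crossings exists, and this one achieves 7:
1. Technician goes to the rooftop with the catalyst vial and the fuel sample.
2. Technician goes back to the basement with the fuel sample.
3. Technician goes to the rooftop with the fuel sample and the reducing agent.
4. Technician goes back to the basement with the fuel sample.
5. Technician goes to the rooftop with the acid flask and the ammonia bottle.
6. Technician goes back to the basement with the catalyst vial.
7. Technician goes to the rooftop with the catalyst vial and the fuel sample.

7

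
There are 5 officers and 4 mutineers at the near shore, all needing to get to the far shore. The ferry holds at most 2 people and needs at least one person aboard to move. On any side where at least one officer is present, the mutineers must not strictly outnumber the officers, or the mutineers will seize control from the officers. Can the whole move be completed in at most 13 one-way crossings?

No

Counting alone: each trip to the far shore takes at most 2 across and each return brings at least 1 back, so after t trips out (and t−1 returns) at most 2t − (t−1) of the 9 are across; that first reaches 9 at t = 8, so at least 15 crossings are needed.
Since 13 < 15, 13 crossings cannot be enough. (The shortest complete plan in fact takes 15:)
1. 2 mutineers → the far shore.  (the near shore: 5O 2M; the far shore: 0O 2M)
2. 1 mutineer ← the near shore.  (the near shore: 5O 3M; the far shore: 0O 1M)
3. 2 mutineers → the far shore.  (the near shore: 5O 1M; the far shore: 0O 3M)
4. 1 mutineer ← the near shore.  (the near shore: 5O 2M; the far shore: 0O 2M)
5. 2 officers → the far shore.  (the near shore: 3O 2M; the far shore: 2O 2M)
6. 1 mutineer ← the near shore.  (the near shore: 3O 3M; the far shore: 2O 1M)
7. 1 officer and 1 mutineer → the far shore.  (the near shore: 2O 2M; the far shore: 3O 2M)
8. 1 officer ← the near shore.  (the near shore: 3O 2M; the far shore: 2O 2M)
9. 1 officer and 1 mutineer → the far shore.  (the near shore: 2O 1M; the far shore: 3O 3M)
10. 1 mutineer ← the near shore.  (the near shore: 2O 2M; the far shore: 3O 2M)
11. 1 officer and 1 mutineer → the far shore.  (the near shore: 1O 1M; the far shore: 4O 3M)
12. 1 officer ← the near shore.  (the near shore: 2O 1M; the far shore: 3O 3M)
13. 1 officer and 1 mutineer → the far shore.  (the near shore: 1O 0M; the far shore: 4O 4M)
14. 1 mutineer ← the near shore.  (the near shore: 1O 1M; the far shore: 4O 3M)
15. 1 officer and 1 mutineer → the far shore.  (the near shore: 0O 0M; the far shore: 5O 4M)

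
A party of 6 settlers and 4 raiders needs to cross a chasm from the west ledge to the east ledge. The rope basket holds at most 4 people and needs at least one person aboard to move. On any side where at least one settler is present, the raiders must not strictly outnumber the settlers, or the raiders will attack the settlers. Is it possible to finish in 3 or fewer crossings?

Counting alone: each trip to the east ledge takes at most 4 across and each return brings at least 1 back, so after t trips out (and t−1 returns) at most 4t − (t−1) of the 10 are across; that first reaches 10 at t = 3, so at least 5 crossings are needed.
Since 3 < 5, 3 crossings cannot be enough. (The shortest complete plan in fact takes 5:)
1. 4 raiders → the east ledge.  (the west ledge: 6S 0R; the east ledge: 0S 4R)
2. 1 raider ← the west ledge.  (the west ledge: 6S 1R; the east ledge: 0S 3R)
3. 4 settlers → the east ledge.  (the west ledge: 2S 1R; the east ledge: 4S 3R)
4. 1 raider ← the west ledge.  (the west ledge: 2S 2R; the east ledge: 4S 2R)
5. 2 settlers and 2 raiders → the east ledge.  (the west ledge: 0S 0R; the east ledge: 6S 4R)

No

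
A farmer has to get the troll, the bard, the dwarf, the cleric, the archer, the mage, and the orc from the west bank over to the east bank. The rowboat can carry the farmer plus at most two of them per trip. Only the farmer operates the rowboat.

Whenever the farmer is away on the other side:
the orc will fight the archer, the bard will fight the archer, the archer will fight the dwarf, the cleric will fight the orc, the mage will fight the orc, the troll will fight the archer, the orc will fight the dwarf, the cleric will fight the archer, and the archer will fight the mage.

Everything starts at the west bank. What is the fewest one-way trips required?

Following every safe sequence of crossings from the start, the most of the 7 that can be at the east bank as the rowboat arrives there on crossings 1, 3, 5, 7 is 2, 3, 4, 5 respectively; the best ever achieved is 5 of 7.
From crossing 9 on, no configuration arises that was not already reachable earlier: only 37 distinct safe configurations (who is on which side, and where the rowboat is) can ever be reached, none of them has everyone across, and every continuation just revisits them. So no valid plan exists.

impossible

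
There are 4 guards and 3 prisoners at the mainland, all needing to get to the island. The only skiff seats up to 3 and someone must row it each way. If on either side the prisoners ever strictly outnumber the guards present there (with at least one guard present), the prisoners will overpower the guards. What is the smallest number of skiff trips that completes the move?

Counting alone: each trip to the island takes at most 3 across and each return brings at least 1 back, so after t trips out (and t−1 returns) at most 3t − (t−1) of the 7 are across; that first reaches 7 at t = 3, so at least 5 crossings are needed.
The plan below uses exactly 5 crossings, so it is optimal:
1. 3 prisoners → the island.  (the mainland: 4G 0P; the island: 0G 3P)
2. 1 prisoner ← the mainland.  (the mainland: 4G 1P; the island: 0G 2P)
3. 3 guards → the island.  (the mainland: 1G 1P; the island: 3G 2P)
4. 1 guard ← the mainland.  (the mainland: 2G 1P; the island: 2G 2P)
5. 2 guards and 1 prisoner → the island.  (the mainland: 0G 0P; the island: 4G 3P)

5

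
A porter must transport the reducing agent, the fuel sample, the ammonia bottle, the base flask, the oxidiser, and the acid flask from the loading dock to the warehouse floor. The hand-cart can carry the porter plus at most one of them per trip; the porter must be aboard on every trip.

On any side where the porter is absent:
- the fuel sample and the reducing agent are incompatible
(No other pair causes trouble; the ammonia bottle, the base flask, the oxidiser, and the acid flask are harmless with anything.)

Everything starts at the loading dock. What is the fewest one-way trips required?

Counting alone: the porter can take at most 1 across per trip to the warehouse floor, so moving all 6 needs at least 6 loaded trips out, with a return between consecutive ones — at least 11 crossings.
The plan below uses exactly 11 crossings, so it is optimal:
1. Porter goes to the warehouse floor with the reducing agent.
2. Porter goes back to the loading dock alone.
3. Porter goes to the warehouse floor with the ammonia bottle.
4. Porter goes back to the loading dock alone.
5. Porter goes to the warehouse floor with the base flask.
6. Porter goes back to the loading dock alone.
7. Porter goes to the warehouse floor with the oxidiser.
8. Porter goes back to the loading dock alone.
9. Porter goes to the warehouse floor with the acid flask.
10. Porter goes back to the loading dock alone.
11. Porter goes to the warehouse floor with the fuel sample.

11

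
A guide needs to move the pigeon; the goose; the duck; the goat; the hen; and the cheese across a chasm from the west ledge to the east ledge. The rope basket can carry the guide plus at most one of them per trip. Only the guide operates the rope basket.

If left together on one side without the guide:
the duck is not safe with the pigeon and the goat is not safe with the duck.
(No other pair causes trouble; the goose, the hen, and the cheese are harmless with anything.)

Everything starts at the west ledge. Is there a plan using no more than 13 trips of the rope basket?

Yes

Yes — this plan uses 13 crossings (≤ 13):
1. Guide goes to the east ledge with the duck.  [the west ledge: the cheese, the goat, the goose, the hen, the pigeon | the east ledge: the duck]
2. Guide goes back to the west ledge alone.  [the west ledge: the cheese, the goat, the goose, the hen, the pigeon | the east ledge: the duck]
3. Guide goes to the east ledge with the pigeon.  [the west ledge: the cheese, the goat, the goose, the hen | the east ledge: the duck, the pigeon]
4. Guide goes back to the west ledge with the duck.  [the west ledge: the cheese, the duck, the goat, the goose, the hen | the east ledge: the pigeon]
5. Guide goes to the east ledge with the goat.  [the west ledge: the cheese, the duck, the goose, the hen | the east ledge: the goat, the pigeon]
6. Guide goes back to the west ledge alone.  [the west ledge: the cheese, the duck, the goose, the hen | the east ledge: the goat, the pigeon]
7. Guide goes to the east ledge with the goose.  [the west ledge: the cheese, the duck, the hen | the east ledge: the goat, the goose, the pigeon]
8. Guide goes back to the west ledge alone.  [the west ledge: the cheese, the duck, the hen | the east ledge: the goat, the goose, the pigeon]
9. Guide goes to the east ledge with the hen.  [the west ledge: the cheese, the duck | the east ledge: the goat, the goose, the hen, the pigeon]
10. Guide goes back to the west ledge alone.  [the west ledge: the cheese, the duck | the east ledge: the goat, the goose, the hen, the pigeon]
11. Guide goes to the east ledge with the cheese.  [the west ledge: the duck | the east ledge: the cheese, the goat, the goose, the hen, the pigeon]
12. Guide goes back to the west ledge alone.  [the west ledge: the duck | the east ledge: the cheese, the goat, the goose, the hen, the pigeon]
13. Guide goes to the east ledge with the duck.  [the west ledge: — | the east ledge: the cheese, the duck, the goat, the goose, the hen, the pigeon]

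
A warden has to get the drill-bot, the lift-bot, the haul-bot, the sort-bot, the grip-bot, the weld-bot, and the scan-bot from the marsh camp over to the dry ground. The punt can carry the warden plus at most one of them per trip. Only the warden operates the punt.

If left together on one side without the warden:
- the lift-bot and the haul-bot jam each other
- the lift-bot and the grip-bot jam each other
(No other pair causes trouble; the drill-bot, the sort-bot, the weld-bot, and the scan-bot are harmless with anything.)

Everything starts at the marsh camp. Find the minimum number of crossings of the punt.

15

Counting alone: the warden can take at most 1 across per trip to the dry ground, so moving all 7 needs at least 7 loaded trips out, with a return between consecutive ones — at least 13 crossings.
The safety rule pushes this higher. Following every safe sequence of crossings, the most of the 7 that can be at the dry ground as the punt arrives there on crossing 13 is 6 — never all 7.
So no plan with fewer than 15 crossings exists, and this one achieves 15:
1. Warden goes to the dry ground with the lift-bot.
2. Warden goes back to the marsh camp alone.
3. Warden goes to the dry ground with the drill-bot.
4. Warden goes back to the marsh camp alone.
5. Warden goes to the dry ground with the haul-bot.
6. Warden goes back to the marsh camp with the lift-bot.
7. Warden goes to the dry ground with the grip-bot.
8. Warden goes back to the marsh camp alone.
9. Warden goes to the dry ground with the sort-bot.
10. Warden goes back to the marsh camp alone.
11. Warden goes to the dry ground with the weld-bot.
12. Warden goes back to the marsh camp alone.
13. Warden goes to the dry ground with the scan-bot.
14. Warden goes back to the marsh camp alone.
15. Warden goes to the dry ground with the lift-bot.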